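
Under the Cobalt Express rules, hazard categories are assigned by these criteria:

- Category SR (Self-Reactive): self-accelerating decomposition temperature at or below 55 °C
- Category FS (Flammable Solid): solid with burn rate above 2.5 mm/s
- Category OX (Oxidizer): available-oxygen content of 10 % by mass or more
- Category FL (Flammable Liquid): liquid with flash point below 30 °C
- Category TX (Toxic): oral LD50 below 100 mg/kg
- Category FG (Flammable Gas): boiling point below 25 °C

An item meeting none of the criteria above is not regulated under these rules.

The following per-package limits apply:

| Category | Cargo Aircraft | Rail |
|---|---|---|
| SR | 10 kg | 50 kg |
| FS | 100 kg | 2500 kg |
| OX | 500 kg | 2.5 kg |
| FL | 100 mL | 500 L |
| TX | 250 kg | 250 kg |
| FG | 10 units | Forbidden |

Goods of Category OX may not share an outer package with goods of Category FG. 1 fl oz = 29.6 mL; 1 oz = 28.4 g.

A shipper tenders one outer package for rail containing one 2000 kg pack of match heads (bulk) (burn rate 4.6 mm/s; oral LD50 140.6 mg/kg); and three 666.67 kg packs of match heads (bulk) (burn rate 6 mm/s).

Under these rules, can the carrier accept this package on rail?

No

With burn rate 4.6 mm/s (> 2.5 mm/s), the match heads (bulk) fall in Category FS.
Match heads (bulk): burn rate 6 mm/s > 2.5 mm/s → Category FS (Flammable Solid).
Total Category FS: 2000 kg + (three 666.67 kg packs = 2000.01 kg) = 4000.01 kg.
That exceeds the Category FS rail limit of 2500 kg.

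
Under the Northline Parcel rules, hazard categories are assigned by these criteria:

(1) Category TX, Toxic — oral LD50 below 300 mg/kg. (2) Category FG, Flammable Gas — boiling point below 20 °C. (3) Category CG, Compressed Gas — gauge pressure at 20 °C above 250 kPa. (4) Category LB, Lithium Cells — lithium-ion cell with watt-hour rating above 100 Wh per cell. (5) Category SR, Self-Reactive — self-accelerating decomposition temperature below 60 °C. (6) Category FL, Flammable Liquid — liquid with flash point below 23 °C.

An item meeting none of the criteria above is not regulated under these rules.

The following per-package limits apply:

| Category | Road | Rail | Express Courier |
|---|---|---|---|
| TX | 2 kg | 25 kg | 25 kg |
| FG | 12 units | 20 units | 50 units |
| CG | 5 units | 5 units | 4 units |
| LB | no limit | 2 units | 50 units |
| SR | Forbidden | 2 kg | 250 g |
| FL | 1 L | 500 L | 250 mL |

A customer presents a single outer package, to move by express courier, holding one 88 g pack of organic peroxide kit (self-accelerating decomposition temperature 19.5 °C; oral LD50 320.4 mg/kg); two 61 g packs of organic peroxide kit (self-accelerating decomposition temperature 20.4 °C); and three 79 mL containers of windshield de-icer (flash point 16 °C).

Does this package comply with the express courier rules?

Yes

Organic peroxide kit: self-accelerating decomposition temperature 19.5 °C < 60 °C → Category SR (Self-Reactive).
With self-accelerating decomposition temperature 20.4 °C (< 60 °C), the organic peroxide kit falls in Category SR.
Flash point 16 °C meets the Category FL criterion (Flammable Liquid), so the windshield de-icer is Category FL.
Category SR net quantity: 88 g + (two 61 g packs = 122 g) = 210 g.
That is within the Category SR express courier limit of 250 g.
Category FL quantity: three 79 mL containers = 237 mL.
That is within the Category FL express courier limit of 250 mL.
Every hazard category is within its express courier limit and no segregation rule is violated.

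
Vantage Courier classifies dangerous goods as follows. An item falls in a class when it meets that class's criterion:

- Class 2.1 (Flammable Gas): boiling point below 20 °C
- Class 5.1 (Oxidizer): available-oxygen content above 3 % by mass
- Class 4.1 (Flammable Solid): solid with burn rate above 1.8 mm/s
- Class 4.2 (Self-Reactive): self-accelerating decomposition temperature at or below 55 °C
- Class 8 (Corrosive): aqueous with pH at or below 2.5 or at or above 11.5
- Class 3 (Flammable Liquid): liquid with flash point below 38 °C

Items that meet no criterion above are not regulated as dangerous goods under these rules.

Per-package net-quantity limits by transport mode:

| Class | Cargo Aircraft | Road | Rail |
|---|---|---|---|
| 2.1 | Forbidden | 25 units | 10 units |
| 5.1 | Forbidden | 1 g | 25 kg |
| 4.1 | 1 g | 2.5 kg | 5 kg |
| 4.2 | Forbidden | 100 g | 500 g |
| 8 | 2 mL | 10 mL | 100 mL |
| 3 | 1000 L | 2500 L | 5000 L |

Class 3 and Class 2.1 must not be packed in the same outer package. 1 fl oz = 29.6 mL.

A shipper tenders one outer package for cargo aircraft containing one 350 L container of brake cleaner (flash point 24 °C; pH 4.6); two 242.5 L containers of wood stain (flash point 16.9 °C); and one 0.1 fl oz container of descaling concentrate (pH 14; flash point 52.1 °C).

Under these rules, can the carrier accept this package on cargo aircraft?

No

With flash point 24 °C (< 38 °C), the brake cleaner falls in Class 3.
The wood stain has flash point 16.9 °C, which is < 38 °C, so it is Class 3 (Flammable Liquid).
With pH 14 (≥ 11.5), the descaling concentrate falls in Class 8.
Total Class 3: 350 L + (two 242.5 L containers = 485 L) = 835 L.
That is within the Class 3 cargo aircraft limit of 1000 L.
Class 8 quantity: one 0.1 fl oz container = 2.96 mL.
2.96 mL > 2 mL (cargo aircraft limit, Class 8) — over the limit.
The segregation rule (Class 3 with Class 2.1) does not apply to Class 3 with Class 8.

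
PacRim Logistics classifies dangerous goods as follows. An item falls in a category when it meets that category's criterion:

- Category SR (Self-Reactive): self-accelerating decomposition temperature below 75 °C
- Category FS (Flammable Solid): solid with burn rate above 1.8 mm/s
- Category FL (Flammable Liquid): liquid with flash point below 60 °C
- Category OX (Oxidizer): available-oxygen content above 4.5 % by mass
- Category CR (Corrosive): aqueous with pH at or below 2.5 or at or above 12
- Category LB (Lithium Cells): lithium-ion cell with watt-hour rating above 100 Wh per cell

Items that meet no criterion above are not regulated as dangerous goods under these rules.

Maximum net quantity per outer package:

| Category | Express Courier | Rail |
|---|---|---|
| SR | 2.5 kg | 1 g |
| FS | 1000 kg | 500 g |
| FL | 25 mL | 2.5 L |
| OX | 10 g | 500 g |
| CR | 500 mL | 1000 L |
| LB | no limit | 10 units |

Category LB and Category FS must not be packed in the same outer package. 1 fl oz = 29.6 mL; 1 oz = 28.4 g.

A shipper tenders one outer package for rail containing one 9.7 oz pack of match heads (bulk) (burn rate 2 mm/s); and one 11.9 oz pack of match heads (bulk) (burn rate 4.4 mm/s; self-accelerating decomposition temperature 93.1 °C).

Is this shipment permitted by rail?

Match heads (bulk): burn rate 2 mm/s > 1.8 mm/s → Category FS (Flammable Solid).
Match heads (bulk): burn rate 4.4 mm/s > 1.8 mm/s → Category FS (Flammable Solid).
Category FS net quantity: (one 9.7 oz pack = 275.48 g) + (one 11.9 oz pack = 337.96 g) = 613.44 g.
613.44 g > 500 g (rail limit, Category FS) — over the limit.

No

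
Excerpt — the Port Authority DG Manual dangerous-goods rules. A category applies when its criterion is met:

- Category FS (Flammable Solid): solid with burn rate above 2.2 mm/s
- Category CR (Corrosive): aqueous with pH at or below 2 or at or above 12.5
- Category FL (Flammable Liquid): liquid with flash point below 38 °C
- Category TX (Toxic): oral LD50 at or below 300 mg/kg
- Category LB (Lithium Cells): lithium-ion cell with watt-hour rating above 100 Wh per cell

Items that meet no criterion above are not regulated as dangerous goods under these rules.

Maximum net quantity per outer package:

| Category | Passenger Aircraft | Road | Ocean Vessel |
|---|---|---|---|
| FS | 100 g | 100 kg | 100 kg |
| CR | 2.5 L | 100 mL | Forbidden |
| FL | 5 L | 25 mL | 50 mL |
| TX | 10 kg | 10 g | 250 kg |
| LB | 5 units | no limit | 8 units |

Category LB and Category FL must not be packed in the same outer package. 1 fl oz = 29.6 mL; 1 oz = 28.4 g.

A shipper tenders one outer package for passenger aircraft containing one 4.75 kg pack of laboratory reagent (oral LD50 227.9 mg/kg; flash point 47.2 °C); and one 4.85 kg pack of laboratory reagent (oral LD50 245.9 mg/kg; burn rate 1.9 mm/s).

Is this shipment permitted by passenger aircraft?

Yes

Laboratory reagent: oral LD50 227.9 mg/kg ≤ 300 mg/kg → Category TX (Toxic).
Oral LD50 245.9 mg/kg meets the Category TX criterion (Toxic), so the laboratory reagent is Category TX.
Total Category TX: 4.75 kg + 4.85 kg = 9.6 kg.
That is within the Category TX passenger aircraft limit of 10 kg.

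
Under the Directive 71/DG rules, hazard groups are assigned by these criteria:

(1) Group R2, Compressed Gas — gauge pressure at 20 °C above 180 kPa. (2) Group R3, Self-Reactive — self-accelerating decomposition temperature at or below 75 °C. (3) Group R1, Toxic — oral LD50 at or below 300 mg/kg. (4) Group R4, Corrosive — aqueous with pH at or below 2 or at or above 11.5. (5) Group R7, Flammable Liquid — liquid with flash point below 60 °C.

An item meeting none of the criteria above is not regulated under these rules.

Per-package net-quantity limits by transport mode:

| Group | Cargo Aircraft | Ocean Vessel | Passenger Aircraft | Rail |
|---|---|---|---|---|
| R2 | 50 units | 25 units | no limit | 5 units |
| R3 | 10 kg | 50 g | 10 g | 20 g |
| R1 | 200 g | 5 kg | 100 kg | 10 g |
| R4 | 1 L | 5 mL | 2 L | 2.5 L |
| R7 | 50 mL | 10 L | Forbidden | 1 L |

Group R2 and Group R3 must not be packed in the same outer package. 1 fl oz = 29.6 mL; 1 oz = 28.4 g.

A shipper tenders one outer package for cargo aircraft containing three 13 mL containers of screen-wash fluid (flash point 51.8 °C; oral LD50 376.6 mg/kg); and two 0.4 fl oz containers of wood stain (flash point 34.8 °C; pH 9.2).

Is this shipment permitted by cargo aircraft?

No

Flash point 51.8 °C meets the Group R7 criterion (Flammable Liquid), so the screen-wash fluid is Group R7.
The wood stain has flash point 34.8 °C, which is < 60 °C, so it is Group R7 (Flammable Liquid).
Total Group R7: (three 13 mL containers = 39 mL) + (two 0.4 fl oz containers = 23.68 mL) = 62.68 mL.
62.68 mL > 50 mL (cargo aircraft limit, Group R7) — over the limit.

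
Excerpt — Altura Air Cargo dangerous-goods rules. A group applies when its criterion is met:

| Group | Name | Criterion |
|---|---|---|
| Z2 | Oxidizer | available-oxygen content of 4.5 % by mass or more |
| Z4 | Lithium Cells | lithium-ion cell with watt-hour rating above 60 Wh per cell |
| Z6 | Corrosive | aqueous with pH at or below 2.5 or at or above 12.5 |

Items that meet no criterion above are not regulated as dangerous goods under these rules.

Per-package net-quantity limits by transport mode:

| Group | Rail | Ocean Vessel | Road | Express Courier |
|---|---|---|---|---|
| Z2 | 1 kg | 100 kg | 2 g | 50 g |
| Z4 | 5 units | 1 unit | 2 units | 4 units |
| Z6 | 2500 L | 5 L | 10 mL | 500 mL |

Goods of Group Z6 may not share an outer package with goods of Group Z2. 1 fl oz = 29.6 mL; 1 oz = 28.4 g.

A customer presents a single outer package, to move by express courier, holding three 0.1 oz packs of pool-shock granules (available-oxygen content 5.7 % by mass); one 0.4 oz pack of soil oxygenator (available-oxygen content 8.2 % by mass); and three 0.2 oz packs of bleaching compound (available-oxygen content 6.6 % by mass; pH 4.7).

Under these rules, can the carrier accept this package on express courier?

Yes

Pool-shock granules: available-oxygen content 5.7 % by mass ≥ 4.5 % by mass → Group Z2 (Oxidizer).
The soil oxygenator has available-oxygen content 8.2 % by mass, which is ≥ 4.5 % by mass, so it is Group Z2 (Oxidizer).
With available-oxygen content 6.6 % by mass (≥ 4.5 % by mass), the bleaching compound falls in Group Z2.
Total Group Z2: (three 0.1 oz packs = 8.52 g) + (one 0.4 oz pack = 11.36 g) + (three 0.2 oz packs = 17.04 g) = 36.92 g.
36.92 g ≤ 50 g (express courier limit, Group Z2) — within limit.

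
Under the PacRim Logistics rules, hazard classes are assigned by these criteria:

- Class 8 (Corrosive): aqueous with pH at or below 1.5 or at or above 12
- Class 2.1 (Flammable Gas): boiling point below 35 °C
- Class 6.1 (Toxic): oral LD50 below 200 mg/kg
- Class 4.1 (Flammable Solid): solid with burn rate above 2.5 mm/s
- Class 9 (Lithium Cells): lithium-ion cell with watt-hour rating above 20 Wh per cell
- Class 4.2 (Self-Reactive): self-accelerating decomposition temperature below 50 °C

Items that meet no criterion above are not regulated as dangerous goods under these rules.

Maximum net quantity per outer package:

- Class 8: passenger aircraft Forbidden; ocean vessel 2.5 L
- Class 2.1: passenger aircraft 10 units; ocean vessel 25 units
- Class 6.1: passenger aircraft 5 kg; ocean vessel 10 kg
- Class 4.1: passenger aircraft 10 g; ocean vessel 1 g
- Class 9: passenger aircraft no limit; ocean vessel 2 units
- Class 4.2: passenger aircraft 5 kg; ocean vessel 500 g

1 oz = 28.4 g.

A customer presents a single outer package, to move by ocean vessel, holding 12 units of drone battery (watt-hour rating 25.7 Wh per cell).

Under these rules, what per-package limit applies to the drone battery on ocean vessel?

Watt-hour rating 25.7 Wh per cell meets the Class 9 criterion (Lithium Cells), so the drone battery is Class 9.
The ocean vessel limit for Class 9 is 2 units.

2 units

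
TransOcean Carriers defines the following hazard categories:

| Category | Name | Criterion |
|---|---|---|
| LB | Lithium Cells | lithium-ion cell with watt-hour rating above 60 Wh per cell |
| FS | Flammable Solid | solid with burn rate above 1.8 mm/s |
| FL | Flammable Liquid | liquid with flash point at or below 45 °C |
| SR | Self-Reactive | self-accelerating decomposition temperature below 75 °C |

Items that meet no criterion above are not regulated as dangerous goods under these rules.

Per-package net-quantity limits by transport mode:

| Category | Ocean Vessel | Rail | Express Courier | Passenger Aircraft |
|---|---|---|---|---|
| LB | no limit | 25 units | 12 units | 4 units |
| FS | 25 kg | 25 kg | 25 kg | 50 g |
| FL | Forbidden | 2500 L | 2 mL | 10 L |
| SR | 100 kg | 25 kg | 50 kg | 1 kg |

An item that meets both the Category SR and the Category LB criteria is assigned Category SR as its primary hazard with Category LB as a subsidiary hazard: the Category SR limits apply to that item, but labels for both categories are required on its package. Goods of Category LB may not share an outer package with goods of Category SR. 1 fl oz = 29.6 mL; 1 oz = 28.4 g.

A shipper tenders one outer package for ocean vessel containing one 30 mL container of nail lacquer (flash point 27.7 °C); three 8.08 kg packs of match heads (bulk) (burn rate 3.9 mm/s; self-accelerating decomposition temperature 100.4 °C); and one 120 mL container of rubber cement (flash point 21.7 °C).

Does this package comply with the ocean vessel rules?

No

The nail lacquer has flash point 27.7 °C, which is ≤ 45 °C, so it is Category FL (Flammable Liquid).
The match heads (bulk) have burn rate 3.9 mm/s, which is > 1.8 mm/s, so they are Category FS (Flammable Solid).
With flash point 21.7 °C (≤ 45 °C), the rubber cement falls in Category FL.
Category FL net quantity: 30 mL + 120 mL = 150 mL.
By ocean vessel, Category FL is Forbidden regardless of quantity.
Category FS quantity: three 8.08 kg packs = 24.24 kg.
24.24 kg ≤ 25 kg (ocean vessel limit, Category FS) — within limit.
The segregation rule (Category LB with Category SR) does not apply to Category FL with Category FS.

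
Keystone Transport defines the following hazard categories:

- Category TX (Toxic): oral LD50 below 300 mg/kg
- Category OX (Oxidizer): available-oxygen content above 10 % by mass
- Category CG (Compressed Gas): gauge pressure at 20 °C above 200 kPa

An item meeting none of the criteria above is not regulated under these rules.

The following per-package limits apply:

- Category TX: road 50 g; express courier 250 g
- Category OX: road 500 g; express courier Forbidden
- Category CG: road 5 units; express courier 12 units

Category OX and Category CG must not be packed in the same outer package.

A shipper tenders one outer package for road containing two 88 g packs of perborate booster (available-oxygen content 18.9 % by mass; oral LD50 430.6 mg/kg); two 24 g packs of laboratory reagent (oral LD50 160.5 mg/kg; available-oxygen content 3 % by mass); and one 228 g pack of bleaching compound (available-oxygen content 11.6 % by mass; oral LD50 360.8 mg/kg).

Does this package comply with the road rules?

With available-oxygen content 18.9 % by mass (> 10 % by mass), the perborate booster falls in Category OX.
Oral LD50 160.5 mg/kg meets the Category TX criterion (Toxic), so the laboratory reagent is Category TX.
Available-oxygen content 11.6 % by mass meets the Category OX criterion (Oxidizer), so the bleaching compound is Category OX.
Total Category OX: (two 88 g packs = 176 g) + 228 g = 404 g.
That is within the Category OX road limit of 500 g.
Category TX quantity: two 24 g packs = 48 g.
48 g is within the road limit of 50 g for Category TX.
The segregation rule (Category OX with Category CG) does not apply to Category OX with Category TX.
Every hazard category is within its road limit and no segregation rule is violated.

Yes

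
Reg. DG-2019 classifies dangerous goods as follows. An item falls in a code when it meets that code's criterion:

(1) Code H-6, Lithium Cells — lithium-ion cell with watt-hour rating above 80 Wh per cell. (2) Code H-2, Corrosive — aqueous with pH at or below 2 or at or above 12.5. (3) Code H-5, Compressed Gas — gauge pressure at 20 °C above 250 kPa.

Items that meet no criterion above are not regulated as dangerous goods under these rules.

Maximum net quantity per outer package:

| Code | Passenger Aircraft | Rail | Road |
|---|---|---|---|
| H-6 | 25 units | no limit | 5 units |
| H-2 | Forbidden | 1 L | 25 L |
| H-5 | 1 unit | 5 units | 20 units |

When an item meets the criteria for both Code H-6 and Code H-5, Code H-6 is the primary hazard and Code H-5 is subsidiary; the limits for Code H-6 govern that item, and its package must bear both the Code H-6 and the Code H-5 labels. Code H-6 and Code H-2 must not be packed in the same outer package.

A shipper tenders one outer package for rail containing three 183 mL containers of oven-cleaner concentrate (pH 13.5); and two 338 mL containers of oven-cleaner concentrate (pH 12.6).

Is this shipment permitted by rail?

No

The oven-cleaner concentrate has pH 13.5, which is ≥ 12.5, so it is Code H-2 (Corrosive).
The oven-cleaner concentrate has pH 12.6, which is ≥ 12.5, so it is Code H-2 (Corrosive).
Total Code H-2: (three 183 mL containers = 549 mL) + (two 338 mL containers = 676 mL) = 1.225 L.
That exceeds the Code H-2 rail limit of 1 L.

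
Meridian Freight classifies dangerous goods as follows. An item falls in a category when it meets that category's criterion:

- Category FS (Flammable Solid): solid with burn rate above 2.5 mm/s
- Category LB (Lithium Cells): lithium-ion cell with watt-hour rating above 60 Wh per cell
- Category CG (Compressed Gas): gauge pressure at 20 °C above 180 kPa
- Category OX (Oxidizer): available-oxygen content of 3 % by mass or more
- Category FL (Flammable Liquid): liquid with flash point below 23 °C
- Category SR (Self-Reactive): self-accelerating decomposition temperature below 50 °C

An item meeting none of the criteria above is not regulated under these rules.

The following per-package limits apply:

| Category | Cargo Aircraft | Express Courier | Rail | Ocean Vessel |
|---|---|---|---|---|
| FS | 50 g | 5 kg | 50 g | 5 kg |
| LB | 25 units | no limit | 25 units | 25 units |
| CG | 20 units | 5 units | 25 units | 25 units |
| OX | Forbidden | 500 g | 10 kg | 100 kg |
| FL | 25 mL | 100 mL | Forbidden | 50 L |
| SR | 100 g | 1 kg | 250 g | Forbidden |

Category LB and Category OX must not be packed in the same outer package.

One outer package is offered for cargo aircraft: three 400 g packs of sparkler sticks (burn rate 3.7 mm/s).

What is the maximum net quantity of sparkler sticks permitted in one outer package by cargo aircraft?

With burn rate 3.7 mm/s (> 2.5 mm/s), the sparkler sticks fall in Category FS.
The cargo aircraft limit for Category FS is 50 g.

50 g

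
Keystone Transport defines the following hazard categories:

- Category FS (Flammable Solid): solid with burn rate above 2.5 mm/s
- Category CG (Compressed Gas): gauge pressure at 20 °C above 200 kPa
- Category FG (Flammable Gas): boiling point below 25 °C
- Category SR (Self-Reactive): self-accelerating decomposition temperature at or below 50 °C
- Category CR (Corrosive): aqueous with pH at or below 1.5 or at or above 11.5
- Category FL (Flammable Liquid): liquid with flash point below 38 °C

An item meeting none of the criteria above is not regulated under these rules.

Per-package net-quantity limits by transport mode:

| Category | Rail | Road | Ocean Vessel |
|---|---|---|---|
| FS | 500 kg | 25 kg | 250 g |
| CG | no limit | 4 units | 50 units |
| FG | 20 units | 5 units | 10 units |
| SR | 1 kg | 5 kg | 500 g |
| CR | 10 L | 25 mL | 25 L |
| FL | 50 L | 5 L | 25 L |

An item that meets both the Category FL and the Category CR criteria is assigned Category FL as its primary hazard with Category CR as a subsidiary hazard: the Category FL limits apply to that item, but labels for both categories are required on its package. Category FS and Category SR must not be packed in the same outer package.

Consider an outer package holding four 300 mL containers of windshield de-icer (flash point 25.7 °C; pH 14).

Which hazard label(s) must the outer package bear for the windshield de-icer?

The windshield de-icer has flash point 25.7 °C, which is < 38 °C, so it is Category FL (Flammable Liquid).
pH 14 meets the Category CR criterion (Corrosive), so the windshield de-icer is Category CR.
By the precedence rule Category FL is primary and Category CR is subsidiary, and that rule requires both labels on the package.

Category CR and FL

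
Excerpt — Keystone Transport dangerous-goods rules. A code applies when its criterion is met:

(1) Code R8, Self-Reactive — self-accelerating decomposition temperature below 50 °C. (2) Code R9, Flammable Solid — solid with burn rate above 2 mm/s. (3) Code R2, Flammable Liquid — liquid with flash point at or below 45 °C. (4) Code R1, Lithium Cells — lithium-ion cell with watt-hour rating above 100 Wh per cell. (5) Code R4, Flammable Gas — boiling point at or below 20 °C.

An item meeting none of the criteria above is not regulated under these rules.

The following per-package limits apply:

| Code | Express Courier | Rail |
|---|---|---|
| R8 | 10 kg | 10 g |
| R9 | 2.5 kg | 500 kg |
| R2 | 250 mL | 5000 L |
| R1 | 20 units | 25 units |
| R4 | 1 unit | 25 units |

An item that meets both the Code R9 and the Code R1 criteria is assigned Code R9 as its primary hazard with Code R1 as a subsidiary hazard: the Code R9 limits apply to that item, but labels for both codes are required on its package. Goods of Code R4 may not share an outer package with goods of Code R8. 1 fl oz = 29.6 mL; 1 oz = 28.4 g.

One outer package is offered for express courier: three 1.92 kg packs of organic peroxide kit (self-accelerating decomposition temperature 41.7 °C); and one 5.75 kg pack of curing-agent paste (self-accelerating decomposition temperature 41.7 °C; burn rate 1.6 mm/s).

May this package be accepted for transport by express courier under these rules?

No

With self-accelerating decomposition temperature 41.7 °C (< 50 °C), the organic peroxide kit falls in Code R8.
Self-accelerating decomposition temperature 41.7 °C meets the Code R8 criterion (Self-Reactive), so the curing-agent paste is Code R8.
Total Code R8: (three 1.92 kg packs = 5.76 kg) + 5.75 kg = 11.51 kg.
11.51 kg > 10 kg (express courier limit, Code R8) — over the limit.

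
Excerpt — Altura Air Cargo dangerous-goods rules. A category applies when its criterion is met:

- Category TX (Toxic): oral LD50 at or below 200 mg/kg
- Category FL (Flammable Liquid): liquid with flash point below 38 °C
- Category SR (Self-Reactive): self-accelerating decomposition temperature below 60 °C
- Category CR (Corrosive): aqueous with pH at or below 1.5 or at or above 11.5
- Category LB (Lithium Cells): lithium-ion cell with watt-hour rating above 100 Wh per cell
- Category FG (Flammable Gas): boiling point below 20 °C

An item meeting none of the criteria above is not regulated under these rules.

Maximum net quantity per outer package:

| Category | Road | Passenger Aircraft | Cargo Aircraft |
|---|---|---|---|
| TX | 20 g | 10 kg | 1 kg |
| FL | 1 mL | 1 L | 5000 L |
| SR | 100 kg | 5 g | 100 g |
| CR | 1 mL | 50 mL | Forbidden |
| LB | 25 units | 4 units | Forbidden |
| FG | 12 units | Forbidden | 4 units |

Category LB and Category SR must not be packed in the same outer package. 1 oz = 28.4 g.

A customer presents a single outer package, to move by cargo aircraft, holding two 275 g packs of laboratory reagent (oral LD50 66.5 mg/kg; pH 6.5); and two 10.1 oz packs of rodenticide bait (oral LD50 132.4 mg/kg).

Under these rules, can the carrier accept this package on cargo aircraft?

No

With oral LD50 66.5 mg/kg (≤ 200 mg/kg), the laboratory reagent falls in Category TX.
The rodenticide bait has oral LD50 132.4 mg/kg, which is ≤ 200 mg/kg, so it is Category TX (Toxic).
Category TX net quantity: (two 275 g packs = 550 g) + (two 10.1 oz packs = 573.68 g) = 1123.68 g.
1123.68 g exceeds the cargo aircraft limit of 1 kg for Category TX.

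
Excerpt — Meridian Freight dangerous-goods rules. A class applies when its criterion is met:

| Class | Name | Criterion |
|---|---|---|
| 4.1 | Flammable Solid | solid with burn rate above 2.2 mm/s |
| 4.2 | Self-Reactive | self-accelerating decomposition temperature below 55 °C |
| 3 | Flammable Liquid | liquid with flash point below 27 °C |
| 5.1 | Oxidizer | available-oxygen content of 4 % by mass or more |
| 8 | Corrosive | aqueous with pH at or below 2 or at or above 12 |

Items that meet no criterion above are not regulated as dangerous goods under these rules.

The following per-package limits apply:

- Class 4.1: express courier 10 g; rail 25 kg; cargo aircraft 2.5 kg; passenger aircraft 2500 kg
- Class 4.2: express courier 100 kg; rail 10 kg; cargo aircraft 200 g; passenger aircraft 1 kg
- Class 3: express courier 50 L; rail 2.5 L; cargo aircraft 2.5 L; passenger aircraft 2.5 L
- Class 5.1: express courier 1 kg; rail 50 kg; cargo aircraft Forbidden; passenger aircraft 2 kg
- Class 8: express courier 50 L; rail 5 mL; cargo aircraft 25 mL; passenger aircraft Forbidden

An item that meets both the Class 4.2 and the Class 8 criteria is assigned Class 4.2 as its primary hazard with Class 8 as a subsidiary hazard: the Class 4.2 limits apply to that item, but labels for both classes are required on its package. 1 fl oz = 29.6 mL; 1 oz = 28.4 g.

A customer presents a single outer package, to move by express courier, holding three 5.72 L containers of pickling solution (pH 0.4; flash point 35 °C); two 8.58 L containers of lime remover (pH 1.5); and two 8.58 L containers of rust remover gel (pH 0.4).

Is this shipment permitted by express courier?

No

pH 0.4 meets the Class 8 criterion (Corrosive), so the pickling solution is Class 8.
The lime remover has pH 1.5, which is ≤ 2, so it is Class 8 (Corrosive).
With pH 0.4 (≤ 2), the rust remover gel falls in Class 8.
Total Class 8: (three 5.72 L containers = 17.16 L) + (two 8.58 L containers = 17.16 L) + (two 8.58 L containers = 17.16 L) = 51.48 L.
51.48 L exceeds the express courier limit of 50 L for Class 8.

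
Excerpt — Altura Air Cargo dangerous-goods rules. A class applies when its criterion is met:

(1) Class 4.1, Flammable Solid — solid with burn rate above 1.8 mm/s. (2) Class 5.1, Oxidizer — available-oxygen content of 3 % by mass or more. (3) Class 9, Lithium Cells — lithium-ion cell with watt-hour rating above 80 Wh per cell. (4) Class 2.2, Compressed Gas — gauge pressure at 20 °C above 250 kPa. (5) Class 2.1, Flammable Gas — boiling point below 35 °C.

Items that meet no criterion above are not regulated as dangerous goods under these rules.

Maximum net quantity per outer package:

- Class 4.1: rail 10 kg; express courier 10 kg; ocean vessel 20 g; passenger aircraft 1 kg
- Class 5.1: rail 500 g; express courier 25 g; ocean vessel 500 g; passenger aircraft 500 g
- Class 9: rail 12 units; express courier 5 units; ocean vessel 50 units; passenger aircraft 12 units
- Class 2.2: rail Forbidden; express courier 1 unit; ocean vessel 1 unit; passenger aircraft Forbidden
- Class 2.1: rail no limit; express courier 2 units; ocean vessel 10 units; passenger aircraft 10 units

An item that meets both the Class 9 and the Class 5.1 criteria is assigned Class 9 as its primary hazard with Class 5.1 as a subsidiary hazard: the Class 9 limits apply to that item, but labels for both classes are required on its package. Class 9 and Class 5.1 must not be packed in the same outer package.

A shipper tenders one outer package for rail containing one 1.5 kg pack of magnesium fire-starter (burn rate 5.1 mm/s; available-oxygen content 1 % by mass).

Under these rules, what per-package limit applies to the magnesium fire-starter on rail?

10 kg

Burn rate 5.1 mm/s meets the Class 4.1 criterion (Flammable Solid), so the magnesium fire-starter is Class 4.1.
The rail limit for Class 4.1 is 10 kg.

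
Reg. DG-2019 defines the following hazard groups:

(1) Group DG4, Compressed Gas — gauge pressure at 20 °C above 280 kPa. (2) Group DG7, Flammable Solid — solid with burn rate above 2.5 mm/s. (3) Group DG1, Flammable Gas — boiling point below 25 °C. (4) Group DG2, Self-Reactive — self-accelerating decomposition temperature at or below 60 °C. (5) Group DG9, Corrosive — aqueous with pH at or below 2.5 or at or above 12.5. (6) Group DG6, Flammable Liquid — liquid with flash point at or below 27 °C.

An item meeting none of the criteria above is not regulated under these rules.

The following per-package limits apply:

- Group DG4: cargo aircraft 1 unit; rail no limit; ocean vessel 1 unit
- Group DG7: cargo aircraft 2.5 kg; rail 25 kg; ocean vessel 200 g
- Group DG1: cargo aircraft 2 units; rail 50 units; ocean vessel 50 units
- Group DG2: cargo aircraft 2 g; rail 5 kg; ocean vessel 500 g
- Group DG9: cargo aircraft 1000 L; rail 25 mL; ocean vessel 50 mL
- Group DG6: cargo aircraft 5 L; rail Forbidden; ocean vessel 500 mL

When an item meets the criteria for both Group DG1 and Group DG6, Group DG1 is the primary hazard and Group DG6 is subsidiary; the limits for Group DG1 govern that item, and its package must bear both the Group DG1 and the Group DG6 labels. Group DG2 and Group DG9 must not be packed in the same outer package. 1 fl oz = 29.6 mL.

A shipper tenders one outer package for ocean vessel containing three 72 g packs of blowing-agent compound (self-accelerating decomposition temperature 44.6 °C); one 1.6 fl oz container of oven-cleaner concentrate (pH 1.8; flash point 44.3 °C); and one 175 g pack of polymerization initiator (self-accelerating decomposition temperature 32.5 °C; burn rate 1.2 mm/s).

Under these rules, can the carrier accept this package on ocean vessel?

No

With self-accelerating decomposition temperature 44.6 °C (≤ 60 °C), the blowing-agent compound falls in Group DG2.
The oven-cleaner concentrate has pH 1.8, which is ≤ 2.5, so it is Group DG9 (Corrosive).
Self-accelerating decomposition temperature 32.5 °C meets the Group DG2 criterion (Self-Reactive), so the polymerization initiator is Group DG2.
Group DG2 net quantity: (three 72 g packs = 216 g) + 175 g = 391 g.
That is within the Group DG2 ocean vessel limit of 500 g.
Group DG9 quantity: one 1.6 fl oz container = 47.36 mL.
47.36 mL is within the ocean vessel limit of 50 mL for Group DG9.
Group DG2 and Group DG9 may not share an outer package.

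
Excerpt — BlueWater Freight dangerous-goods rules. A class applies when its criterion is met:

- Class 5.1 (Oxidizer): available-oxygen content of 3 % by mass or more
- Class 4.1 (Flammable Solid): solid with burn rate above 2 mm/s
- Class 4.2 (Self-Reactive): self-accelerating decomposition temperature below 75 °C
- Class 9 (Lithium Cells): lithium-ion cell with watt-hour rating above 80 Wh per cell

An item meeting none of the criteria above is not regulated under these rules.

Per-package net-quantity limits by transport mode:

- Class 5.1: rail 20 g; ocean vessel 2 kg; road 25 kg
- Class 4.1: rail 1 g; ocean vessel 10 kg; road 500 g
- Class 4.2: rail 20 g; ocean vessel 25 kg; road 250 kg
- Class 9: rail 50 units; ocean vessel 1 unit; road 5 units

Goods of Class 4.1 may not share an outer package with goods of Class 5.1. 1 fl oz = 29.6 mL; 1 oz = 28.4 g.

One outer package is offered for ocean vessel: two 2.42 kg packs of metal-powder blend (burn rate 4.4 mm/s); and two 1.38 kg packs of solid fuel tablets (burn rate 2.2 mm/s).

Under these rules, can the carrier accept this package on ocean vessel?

Yes

Burn rate 4.4 mm/s meets the Class 4.1 criterion (Flammable Solid), so the metal-powder blend is Class 4.1.
Solid fuel tablets: burn rate 2.2 mm/s > 2 mm/s → Class 4.1 (Flammable Solid).
Class 4.1 net quantity: (two 2.42 kg packs = 4.84 kg) + (two 1.38 kg packs = 2.76 kg) = 7.6 kg.
That is within the Class 4.1 ocean vessel limit of 10 kg.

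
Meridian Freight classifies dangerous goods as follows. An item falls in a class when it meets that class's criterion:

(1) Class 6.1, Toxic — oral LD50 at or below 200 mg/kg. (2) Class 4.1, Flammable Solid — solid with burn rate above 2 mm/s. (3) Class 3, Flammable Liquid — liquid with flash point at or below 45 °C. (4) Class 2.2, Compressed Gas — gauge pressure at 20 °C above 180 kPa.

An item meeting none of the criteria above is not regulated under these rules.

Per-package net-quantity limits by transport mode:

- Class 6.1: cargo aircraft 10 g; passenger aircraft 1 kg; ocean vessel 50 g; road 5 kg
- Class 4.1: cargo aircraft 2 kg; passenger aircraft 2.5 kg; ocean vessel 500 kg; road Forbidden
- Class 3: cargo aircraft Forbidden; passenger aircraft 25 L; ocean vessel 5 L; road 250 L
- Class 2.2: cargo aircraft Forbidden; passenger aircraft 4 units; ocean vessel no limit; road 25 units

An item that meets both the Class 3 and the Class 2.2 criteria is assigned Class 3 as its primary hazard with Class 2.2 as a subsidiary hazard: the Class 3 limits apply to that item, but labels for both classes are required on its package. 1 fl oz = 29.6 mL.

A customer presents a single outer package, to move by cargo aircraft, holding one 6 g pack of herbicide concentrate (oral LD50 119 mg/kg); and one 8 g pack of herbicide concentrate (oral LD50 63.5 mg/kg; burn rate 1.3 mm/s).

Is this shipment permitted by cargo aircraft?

Oral LD50 119 mg/kg meets the Class 6.1 criterion (Toxic), so the herbicide concentrate is Class 6.1.
Oral LD50 63.5 mg/kg meets the Class 6.1 criterion (Toxic), so the herbicide concentrate is Class 6.1.
Class 6.1 net quantity: 6 g + 8 g = 14 g.
That exceeds the Class 6.1 cargo aircraft limit of 10 g.

No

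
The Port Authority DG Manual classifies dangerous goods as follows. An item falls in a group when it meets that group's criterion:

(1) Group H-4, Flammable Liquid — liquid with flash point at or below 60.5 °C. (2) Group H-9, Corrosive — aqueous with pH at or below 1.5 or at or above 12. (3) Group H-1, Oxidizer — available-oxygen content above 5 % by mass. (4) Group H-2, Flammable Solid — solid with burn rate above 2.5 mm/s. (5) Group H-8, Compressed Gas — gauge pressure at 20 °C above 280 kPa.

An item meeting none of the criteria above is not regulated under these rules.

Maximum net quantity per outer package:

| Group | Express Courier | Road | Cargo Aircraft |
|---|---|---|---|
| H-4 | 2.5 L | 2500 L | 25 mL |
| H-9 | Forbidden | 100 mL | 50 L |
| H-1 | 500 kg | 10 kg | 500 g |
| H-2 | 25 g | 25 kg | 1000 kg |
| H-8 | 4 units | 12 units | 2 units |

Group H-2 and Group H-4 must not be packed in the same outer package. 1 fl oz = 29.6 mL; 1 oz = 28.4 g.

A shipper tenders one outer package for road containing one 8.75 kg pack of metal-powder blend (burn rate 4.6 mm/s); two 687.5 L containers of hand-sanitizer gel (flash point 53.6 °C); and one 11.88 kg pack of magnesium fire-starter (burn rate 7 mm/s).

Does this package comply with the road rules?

No

Burn rate 4.6 mm/s meets the Group H-2 criterion (Flammable Solid), so the metal-powder blend is Group H-2.
With flash point 53.6 °C (≤ 60.5 °C), the hand-sanitizer gel falls in Group H-4.
With burn rate 7 mm/s (> 2.5 mm/s), the magnesium fire-starter falls in Group H-2.
Total Group H-2: 8.75 kg + 11.88 kg = 20.63 kg.
20.63 kg is within the road limit of 25 kg for Group H-2.
Group H-4 quantity: two 687.5 L containers = 1375 L.
That is within the Group H-4 road limit of 2500 L.
Group H-2 and Group H-4 may not share an outer package.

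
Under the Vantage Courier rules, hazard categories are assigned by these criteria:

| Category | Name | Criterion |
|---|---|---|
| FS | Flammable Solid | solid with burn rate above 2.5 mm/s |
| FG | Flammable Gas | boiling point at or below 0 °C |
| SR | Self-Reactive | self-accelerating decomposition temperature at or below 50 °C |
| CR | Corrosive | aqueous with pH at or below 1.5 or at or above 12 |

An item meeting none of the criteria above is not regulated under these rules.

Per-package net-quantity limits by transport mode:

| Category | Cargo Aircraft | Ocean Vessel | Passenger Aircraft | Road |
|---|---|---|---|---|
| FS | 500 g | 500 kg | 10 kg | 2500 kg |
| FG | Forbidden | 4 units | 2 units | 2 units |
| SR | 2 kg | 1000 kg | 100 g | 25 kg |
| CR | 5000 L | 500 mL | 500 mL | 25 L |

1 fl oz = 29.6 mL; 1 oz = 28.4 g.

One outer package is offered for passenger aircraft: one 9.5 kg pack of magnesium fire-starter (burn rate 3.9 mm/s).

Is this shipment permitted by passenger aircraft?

Yes

The magnesium fire-starter has burn rate 3.9 mm/s, which is > 2.5 mm/s, so it is Category FS (Flammable Solid).
Category FS quantity: 9.5 kg.
That is within the Category FS passenger aircraft limit of 10 kg.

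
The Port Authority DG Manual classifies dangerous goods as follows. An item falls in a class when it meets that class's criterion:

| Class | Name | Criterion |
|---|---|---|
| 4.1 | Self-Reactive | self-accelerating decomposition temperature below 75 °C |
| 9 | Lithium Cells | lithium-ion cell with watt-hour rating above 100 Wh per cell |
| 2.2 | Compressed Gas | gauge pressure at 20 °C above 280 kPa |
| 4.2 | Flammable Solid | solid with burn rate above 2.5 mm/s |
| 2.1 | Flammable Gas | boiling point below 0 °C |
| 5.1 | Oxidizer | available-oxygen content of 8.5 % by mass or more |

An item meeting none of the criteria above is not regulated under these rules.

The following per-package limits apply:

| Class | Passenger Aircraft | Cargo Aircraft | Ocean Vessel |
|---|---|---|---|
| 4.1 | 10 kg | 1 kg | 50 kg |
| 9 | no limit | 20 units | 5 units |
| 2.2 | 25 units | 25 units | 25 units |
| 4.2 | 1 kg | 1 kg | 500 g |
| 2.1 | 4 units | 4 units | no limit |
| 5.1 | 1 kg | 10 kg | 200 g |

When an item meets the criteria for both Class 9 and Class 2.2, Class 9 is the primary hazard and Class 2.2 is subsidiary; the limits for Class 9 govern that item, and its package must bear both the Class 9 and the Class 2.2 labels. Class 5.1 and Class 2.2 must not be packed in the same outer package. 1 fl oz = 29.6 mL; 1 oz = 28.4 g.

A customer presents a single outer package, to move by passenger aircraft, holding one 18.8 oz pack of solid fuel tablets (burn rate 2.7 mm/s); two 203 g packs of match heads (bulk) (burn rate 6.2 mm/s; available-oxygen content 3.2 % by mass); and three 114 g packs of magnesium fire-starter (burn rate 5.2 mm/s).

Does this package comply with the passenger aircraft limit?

Solid fuel tablets: burn rate 2.7 mm/s > 2.5 mm/s → Class 4.2 (Flammable Solid).
The match heads (bulk) have burn rate 6.2 mm/s, which is > 2.5 mm/s, so they are Class 4.2 (Flammable Solid).
Magnesium fire-starter: burn rate 5.2 mm/s > 2.5 mm/s → Class 4.2 (Flammable Solid).
Class 4.2 net quantity: (one 18.8 oz pack = 533.92 g) + (two 203 g packs = 406 g) + (three 114 g packs = 342 g) = 1281.92 g.
1281.92 g exceeds the passenger aircraft limit of 1 kg for Class 4.2.

No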